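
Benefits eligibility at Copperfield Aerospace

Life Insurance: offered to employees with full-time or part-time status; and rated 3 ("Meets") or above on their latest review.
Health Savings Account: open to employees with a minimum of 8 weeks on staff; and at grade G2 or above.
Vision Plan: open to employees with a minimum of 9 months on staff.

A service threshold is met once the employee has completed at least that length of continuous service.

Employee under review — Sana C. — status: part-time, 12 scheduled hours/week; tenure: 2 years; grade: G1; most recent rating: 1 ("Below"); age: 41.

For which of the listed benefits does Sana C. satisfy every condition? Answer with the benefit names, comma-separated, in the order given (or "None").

Life Insurance — status part-time ✓; rating 1 < 3 ✗ → not eligible.
Health Savings Account — service 2 years ≥ 8 weeks (≈56 days) ✓; grade G1 < G2 ✗ → not eligible.
Vision Plan — service 2 years ≥ 9 months (≈270 days) ✓ → eligible.

Vision Plan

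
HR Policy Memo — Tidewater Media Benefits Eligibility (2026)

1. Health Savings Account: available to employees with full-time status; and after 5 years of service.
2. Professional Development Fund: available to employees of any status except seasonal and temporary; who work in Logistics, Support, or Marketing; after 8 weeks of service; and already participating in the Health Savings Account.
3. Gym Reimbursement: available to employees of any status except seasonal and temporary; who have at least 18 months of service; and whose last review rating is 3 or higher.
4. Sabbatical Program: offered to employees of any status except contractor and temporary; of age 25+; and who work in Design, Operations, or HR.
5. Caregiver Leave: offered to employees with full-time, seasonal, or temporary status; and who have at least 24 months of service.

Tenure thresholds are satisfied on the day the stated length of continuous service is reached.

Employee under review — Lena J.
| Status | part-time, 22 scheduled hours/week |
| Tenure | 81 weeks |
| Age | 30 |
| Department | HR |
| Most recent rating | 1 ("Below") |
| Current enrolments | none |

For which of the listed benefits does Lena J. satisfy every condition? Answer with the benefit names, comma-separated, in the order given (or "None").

Sabbatical Program

Health Savings Account — status part-time ✗ (requires full-time) → not eligible.
Professional Development Fund — status part-time ✓ (not excluded); dept HR ✗ → not eligible.
Gym Reimbursement — status part-time ✓ (not excluded); service 81 weeks ≥ 18 months (≈540 days) ✓; rating 1 < 3 ✗ → not eligible.
Sabbatical Program — status part-time ✓ (not excluded); age 30 ≥ 25 ✓; dept HR ✓ → eligible.
Caregiver Leave — status part-time ✗ (requires full-time, seasonal, or temporary) → not eligible.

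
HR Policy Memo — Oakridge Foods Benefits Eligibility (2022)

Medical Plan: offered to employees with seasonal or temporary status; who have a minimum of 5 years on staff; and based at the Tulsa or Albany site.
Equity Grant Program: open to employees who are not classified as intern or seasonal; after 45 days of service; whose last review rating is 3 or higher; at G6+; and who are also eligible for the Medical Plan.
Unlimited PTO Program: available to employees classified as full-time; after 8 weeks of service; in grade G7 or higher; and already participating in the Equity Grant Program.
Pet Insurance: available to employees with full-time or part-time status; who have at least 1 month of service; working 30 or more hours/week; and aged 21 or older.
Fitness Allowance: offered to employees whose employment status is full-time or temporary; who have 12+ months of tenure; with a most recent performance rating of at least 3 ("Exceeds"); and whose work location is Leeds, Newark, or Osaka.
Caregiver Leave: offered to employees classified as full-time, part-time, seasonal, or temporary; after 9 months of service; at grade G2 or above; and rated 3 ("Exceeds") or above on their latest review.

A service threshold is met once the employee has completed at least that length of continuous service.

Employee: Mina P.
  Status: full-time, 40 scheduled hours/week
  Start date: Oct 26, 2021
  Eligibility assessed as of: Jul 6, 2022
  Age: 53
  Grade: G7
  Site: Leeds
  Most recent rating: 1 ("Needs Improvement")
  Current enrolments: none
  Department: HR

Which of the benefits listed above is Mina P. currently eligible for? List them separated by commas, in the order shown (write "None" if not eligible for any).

Service from Oct 26, 2021 to Jul 6, 2022: 253 days.
Medical Plan — status full-time ✗ (requires seasonal or temporary) → not eligible.
Equity Grant Program — status full-time ✓ (not excluded); service 253 days ≥ 45 days ✓; rating 1 < 3 ✗ → not eligible.
Unlimited PTO Program — status full-time ✓; service 253 days ≥ 8 weeks (≈56 days) ✓; grade G7 ≥ G7 ✓; not enrolled in Equity Grant Program ✗ → not eligible.
Pet Insurance — status full-time ✓; service 253 days ≥ 1 month (≈30 days) ✓; 40 hrs/wk ≥ 30 ✓; age 53 ≥ 21 ✓ → eligible.
Fitness Allowance — status full-time ✓; service 253 days < 12 months (≈360 days) ✗ → not eligible.
Caregiver Leave — status full-time ✓; service 253 days < 9 months (≈270 days) ✗ → not eligible.

Pet Insurance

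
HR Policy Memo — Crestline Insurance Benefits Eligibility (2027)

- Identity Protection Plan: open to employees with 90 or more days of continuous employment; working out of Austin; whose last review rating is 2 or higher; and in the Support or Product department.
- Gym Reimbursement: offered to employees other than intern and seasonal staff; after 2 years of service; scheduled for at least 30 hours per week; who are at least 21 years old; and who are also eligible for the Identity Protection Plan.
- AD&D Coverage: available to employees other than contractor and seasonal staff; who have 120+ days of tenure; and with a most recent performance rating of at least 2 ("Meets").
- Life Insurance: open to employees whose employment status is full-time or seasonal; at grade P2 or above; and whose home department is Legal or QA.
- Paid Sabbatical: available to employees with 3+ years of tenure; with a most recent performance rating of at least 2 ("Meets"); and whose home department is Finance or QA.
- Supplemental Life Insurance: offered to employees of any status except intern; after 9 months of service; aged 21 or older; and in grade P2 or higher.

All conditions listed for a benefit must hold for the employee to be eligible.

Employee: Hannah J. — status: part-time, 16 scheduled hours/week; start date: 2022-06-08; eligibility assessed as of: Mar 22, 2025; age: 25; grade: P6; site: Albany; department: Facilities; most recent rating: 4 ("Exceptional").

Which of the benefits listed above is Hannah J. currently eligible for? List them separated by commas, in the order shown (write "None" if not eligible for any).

AD&D Coverage, Supplemental Life Insurance

Service from 2022-06-08 to Mar 22, 2025: 1018 days.
Identity Protection Plan — service 1018 days ≥ 90 days ✓; site Albany ✗ (not Austin) → not eligible.
Gym Reimbursement — status part-time ✓ (not excluded); service 1018 days ≥ 2 years (≈730 days) ✓; 16 hrs/wk < 30 ✗ → not eligible.
AD&D Coverage — status part-time ✓ (not excluded); service 1018 days ≥ 120 days ✓; rating 4 ≥ 2 ✓ → eligible.
Life Insurance — status part-time ✗ (requires full-time or seasonal) → not eligible.
Paid Sabbatical — service 1018 days < 3 years (≈1095 days) ✗ → not eligible.
Supplemental Life Insurance — status part-time ✓ (not excluded); service 1018 days ≥ 9 months (≈270 days) ✓; age 25 ≥ 21 ✓; grade P6 ≥ P2 ✓ → eligible.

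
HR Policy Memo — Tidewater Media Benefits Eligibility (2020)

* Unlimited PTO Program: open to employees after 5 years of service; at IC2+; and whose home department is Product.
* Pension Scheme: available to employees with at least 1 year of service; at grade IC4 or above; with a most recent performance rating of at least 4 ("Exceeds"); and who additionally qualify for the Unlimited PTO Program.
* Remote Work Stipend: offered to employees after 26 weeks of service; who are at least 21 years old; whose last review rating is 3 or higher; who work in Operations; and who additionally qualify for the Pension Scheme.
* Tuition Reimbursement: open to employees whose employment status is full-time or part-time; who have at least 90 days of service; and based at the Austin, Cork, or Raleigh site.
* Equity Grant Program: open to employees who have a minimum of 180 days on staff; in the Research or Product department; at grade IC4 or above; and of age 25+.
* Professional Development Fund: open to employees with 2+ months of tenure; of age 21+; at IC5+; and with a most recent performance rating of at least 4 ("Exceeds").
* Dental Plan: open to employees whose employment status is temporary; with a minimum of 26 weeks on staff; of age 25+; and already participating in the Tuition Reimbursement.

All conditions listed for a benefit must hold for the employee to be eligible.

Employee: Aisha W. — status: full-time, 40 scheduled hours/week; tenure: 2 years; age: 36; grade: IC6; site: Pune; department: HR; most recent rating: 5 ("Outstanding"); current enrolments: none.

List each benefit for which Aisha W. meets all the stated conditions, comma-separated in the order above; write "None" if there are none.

Professional Development Fund

Unlimited PTO Program — service 2 years < 5 years ✗ → not eligible.
Pension Scheme — service 2 years ≥ 1 year ✓; grade IC6 ≥ IC4 ✓; rating 5 ≥ 4 ✓; not eligible for Unlimited PTO Program ✗ → not eligible.
Remote Work Stipend — service 2 years ≥ 26 weeks (≈182 days) ✓; age 36 ≥ 21 ✓; rating 5 ≥ 3 ✓; dept HR ✗ → not eligible.
Tuition Reimbursement — status full-time ✓; service 2 years ≥ 90 days ✓; site Pune ✗ (not Austin, Cork, or Raleigh) → not eligible.
Equity Grant Program — service 2 years ≥ 180 days ✓; dept HR ✗ → not eligible.
Professional Development Fund — service 2 years ≥ 2 months (≈60 days) ✓; age 36 ≥ 21 ✓; grade IC6 ≥ IC5 ✓; rating 5 ≥ 4 ✓ → eligible.
Dental Plan — status full-time ✗ (requires temporary) → not eligible.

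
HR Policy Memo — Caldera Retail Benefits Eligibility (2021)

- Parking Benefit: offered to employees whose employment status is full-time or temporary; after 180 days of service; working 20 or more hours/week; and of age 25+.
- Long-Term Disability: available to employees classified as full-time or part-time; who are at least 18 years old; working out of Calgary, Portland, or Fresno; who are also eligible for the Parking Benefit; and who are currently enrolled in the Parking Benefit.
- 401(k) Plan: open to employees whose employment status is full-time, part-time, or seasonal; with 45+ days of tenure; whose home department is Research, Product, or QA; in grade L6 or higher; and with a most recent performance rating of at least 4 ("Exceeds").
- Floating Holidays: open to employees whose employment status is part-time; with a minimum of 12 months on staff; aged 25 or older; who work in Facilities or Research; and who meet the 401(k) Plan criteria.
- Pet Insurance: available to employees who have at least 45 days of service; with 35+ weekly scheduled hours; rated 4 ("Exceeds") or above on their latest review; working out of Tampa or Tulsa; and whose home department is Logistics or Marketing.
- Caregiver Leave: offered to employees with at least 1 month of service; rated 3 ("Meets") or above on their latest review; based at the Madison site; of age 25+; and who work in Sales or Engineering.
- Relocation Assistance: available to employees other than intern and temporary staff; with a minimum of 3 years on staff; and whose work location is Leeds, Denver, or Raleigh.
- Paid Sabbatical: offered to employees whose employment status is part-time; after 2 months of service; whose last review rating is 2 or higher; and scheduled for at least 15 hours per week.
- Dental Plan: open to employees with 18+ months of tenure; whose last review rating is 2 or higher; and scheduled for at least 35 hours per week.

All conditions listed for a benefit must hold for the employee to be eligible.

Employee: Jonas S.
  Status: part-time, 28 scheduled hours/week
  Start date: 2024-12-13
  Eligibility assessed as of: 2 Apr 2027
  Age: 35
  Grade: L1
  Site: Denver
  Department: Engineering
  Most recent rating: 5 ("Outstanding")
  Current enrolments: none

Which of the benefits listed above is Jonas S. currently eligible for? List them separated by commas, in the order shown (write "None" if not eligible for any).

Paid Sabbatical

Service from 2024-12-13 to 2 Apr 2027: 840 days.
Parking Benefit — status part-time ✗ (requires full-time or temporary) → not eligible.
Long-Term Disability — status part-time ✓; age 35 ≥ 18 ✓; site Denver ✗ (not Calgary, Portland, or Fresno) → not eligible.
401(k) Plan — status part-time ✓; service 840 days ≥ 45 days ✓; dept Engineering ✗ → not eligible.
Floating Holidays — status part-time ✓; service 840 days ≥ 12 months (≈360 days) ✓; age 35 ≥ 25 ✓; dept Engineering ✗ → not eligible.
Pet Insurance — service 840 days ≥ 45 days ✓; 28 hrs/wk < 35 ✗ → not eligible.
Caregiver Leave — service 840 days ≥ 1 month (≈30 days) ✓; rating 5 ≥ 3 ✓; site Denver ✗ (not Madison) → not eligible.
Relocation Assistance — status part-time ✓ (not excluded); service 840 days < 3 years (≈1095 days) ✗ → not eligible.
Paid Sabbatical — status part-time ✓; service 840 days ≥ 2 months (≈60 days) ✓; rating 5 ≥ 2 ✓; 28 hrs/wk ≥ 15 ✓ → eligible.
Dental Plan — service 840 days ≥ 18 months (≈540 days) ✓; rating 5 ≥ 2 ✓; 28 hrs/wk < 35 ✗ → not eligible.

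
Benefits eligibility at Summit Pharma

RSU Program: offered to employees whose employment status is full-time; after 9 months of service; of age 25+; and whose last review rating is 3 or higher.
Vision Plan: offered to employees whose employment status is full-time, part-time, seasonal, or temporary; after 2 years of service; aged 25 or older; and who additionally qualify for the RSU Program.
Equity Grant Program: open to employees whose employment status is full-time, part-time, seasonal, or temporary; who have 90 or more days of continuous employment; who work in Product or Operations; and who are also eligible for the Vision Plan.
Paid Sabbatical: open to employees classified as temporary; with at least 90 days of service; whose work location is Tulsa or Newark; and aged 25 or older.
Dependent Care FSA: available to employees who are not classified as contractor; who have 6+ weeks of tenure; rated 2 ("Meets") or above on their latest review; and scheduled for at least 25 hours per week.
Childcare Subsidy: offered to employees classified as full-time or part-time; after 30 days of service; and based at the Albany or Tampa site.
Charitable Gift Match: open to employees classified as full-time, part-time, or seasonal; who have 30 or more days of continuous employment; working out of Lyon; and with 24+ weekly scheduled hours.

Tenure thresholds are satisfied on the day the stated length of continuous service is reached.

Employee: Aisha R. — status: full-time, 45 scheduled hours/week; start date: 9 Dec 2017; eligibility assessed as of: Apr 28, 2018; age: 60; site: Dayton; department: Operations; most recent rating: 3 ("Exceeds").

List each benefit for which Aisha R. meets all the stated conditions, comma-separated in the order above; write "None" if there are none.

Service from 9 Dec 2017 to Apr 28, 2018: 140 days.
RSU Program — status full-time ✓; service 140 days < 9 months (≈270 days) ✗ → not eligible.
Vision Plan — status full-time ✓; service 140 days < 2 years (≈730 days) ✗ → not eligible.
Equity Grant Program — status full-time ✓; service 140 days ≥ 90 days ✓; dept Operations ✓; not eligible for Vision Plan ✗ → not eligible.
Paid Sabbatical — status full-time ✗ (requires temporary) → not eligible.
Dependent Care FSA — status full-time ✓ (not excluded); service 140 days ≥ 6 weeks (≈42 days) ✓; rating 3 ≥ 2 ✓; 45 hrs/wk ≥ 25 ✓ → eligible.
Childcare Subsidy — status full-time ✓; service 140 days ≥ 30 days ✓; site Dayton ✗ (not Albany or Tampa) → not eligible.
Charitable Gift Match — status full-time ✓; service 140 days ≥ 30 days ✓; site Dayton ✗ (not Lyon) → not eligible.

Dependent Care FSA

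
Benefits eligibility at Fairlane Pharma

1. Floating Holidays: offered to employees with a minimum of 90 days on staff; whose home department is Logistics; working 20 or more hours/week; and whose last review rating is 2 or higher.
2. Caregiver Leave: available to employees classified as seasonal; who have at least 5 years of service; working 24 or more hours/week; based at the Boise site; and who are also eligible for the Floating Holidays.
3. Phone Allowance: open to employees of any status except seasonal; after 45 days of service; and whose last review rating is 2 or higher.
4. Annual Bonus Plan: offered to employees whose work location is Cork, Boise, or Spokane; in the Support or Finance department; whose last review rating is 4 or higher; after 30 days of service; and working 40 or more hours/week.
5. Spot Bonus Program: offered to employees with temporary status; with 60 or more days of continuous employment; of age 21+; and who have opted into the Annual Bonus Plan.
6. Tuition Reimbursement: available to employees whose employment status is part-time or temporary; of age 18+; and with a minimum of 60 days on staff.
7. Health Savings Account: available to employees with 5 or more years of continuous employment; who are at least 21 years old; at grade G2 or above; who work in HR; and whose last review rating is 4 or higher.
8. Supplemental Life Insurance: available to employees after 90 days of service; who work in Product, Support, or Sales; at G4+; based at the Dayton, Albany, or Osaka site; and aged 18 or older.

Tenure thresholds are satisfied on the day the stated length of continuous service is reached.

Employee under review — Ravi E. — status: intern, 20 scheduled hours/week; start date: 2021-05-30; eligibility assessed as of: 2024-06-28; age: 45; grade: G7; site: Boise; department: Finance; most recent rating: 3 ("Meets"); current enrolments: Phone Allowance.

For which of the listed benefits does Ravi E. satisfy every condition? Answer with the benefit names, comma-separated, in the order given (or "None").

Phone Allowance

Service from 2021-05-30 to 2024-06-28: 1125 days.
Floating Holidays — service 1125 days ≥ 90 days ✓; dept Finance ✗ → not eligible.
Caregiver Leave — status intern ✗ (requires seasonal) → not eligible.
Phone Allowance — status intern ✓ (not excluded); service 1125 days ≥ 45 days ✓; rating 3 ≥ 2 ✓ → eligible.
Annual Bonus Plan — site Boise ✓; dept Finance ✓; rating 3 < 4 ✗ → not eligible.
Spot Bonus Program — status intern ✗ (requires temporary) → not eligible.
Tuition Reimbursement — status intern ✗ (requires part-time or temporary) → not eligible.
Health Savings Account — service 1125 days < 5 years (≈1825 days) ✗ → not eligible.
Supplemental Life Insurance — service 1125 days ≥ 90 days ✓; dept Finance ✗ → not eligible.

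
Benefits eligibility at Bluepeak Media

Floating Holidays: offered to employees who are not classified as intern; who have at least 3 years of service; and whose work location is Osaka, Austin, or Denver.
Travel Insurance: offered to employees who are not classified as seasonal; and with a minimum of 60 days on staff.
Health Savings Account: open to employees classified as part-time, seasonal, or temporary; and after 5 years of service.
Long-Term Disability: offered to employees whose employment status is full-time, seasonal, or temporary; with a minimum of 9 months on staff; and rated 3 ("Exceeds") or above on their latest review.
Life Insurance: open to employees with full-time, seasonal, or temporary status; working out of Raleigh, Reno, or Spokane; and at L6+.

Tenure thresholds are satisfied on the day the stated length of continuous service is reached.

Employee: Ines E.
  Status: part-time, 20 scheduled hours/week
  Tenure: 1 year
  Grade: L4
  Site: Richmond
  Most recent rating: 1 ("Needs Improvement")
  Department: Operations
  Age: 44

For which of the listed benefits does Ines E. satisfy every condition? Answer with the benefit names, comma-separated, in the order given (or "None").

Travel Insurance

Floating Holidays — status part-time ✓ (not excluded); service 1 year < 3 years ✗ → not eligible.
Travel Insurance — status part-time ✓ (not excluded); service 1 year ≥ 60 days ✓ → eligible.
Health Savings Account — status part-time ✓; service 1 year < 5 years ✗ → not eligible.
Long-Term Disability — status part-time ✗ (requires full-time, seasonal, or temporary) → not eligible.
Life Insurance — status part-time ✗ (requires full-time, seasonal, or temporary) → not eligible.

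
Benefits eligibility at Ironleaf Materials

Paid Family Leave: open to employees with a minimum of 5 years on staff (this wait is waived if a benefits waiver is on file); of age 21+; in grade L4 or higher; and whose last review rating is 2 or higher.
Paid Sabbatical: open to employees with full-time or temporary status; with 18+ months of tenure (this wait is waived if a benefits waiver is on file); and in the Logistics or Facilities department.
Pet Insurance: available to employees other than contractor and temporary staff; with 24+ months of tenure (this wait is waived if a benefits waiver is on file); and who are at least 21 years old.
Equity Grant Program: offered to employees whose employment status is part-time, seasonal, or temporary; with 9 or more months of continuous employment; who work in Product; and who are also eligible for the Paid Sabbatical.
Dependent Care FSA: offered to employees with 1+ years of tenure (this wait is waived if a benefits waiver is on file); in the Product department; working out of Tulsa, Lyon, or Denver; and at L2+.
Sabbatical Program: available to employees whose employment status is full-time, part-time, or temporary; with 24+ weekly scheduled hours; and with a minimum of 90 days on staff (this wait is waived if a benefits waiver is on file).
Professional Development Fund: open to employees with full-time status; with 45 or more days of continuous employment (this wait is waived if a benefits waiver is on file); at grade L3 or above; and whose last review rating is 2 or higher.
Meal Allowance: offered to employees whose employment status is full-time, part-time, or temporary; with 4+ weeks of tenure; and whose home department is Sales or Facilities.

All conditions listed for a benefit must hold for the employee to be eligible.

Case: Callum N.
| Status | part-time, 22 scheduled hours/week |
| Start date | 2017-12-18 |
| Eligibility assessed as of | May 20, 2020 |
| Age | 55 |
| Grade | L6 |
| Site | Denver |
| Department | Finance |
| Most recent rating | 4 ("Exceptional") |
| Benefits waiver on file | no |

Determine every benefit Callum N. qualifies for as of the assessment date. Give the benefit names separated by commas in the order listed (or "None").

Service from 2017-12-18 to May 20, 2020: 884 days.
Paid Family Leave — no waiver, service 884 days < 5 years (≈1825 days) ✗ → not eligible.
Paid Sabbatical — status part-time ✗ (requires full-time or temporary) → not eligible.
Pet Insurance — status part-time ✓ (not excluded); no waiver, service 884 days ≥ 24 months (≈720 days) ✓; age 55 ≥ 21 ✓ → eligible.
Equity Grant Program — status part-time ✓; service 884 days ≥ 9 months (≈270 days) ✓; dept Finance ✗ → not eligible.
Dependent Care FSA — no waiver, service 884 days ≥ 1 year (≈365 days) ✓; dept Finance ✗ → not eligible.
Sabbatical Program — status part-time ✓; 22 hrs/wk < 24 ✗ → not eligible.
Professional Development Fund — status part-time ✗ (requires full-time) → not eligible.
Meal Allowance — status part-time ✓; service 884 days ≥ 4 weeks (≈28 days) ✓; dept Finance ✗ → not eligible.

Pet Insurance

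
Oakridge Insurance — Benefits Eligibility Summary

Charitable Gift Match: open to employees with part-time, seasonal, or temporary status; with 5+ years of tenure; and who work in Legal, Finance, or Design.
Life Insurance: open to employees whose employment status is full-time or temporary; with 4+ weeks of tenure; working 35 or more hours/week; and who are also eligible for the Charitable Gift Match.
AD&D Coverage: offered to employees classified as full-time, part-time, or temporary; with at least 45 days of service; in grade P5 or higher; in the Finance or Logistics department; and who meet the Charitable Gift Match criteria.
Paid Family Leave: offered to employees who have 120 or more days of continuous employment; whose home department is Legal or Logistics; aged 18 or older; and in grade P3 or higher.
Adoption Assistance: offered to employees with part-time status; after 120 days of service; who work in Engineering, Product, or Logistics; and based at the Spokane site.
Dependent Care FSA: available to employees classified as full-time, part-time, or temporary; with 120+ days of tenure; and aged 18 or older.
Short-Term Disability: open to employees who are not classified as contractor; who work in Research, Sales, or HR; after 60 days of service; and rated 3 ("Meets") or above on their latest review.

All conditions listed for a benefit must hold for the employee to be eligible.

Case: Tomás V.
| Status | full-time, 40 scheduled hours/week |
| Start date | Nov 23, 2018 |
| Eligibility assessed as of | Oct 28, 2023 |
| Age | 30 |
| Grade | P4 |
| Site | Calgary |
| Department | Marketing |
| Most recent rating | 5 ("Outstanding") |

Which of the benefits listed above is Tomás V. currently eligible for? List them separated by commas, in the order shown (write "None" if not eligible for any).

Service from Nov 23, 2018 to Oct 28, 2023: 1800 days.
Charitable Gift Match — status full-time ✗ (requires part-time, seasonal, or temporary) → not eligible.
Life Insurance — status full-time ✓; service 1800 days ≥ 4 weeks (≈28 days) ✓; 40 hrs/wk ≥ 35 ✓; not eligible for Charitable Gift Match ✗ → not eligible.
AD&D Coverage — status full-time ✓; service 1800 days ≥ 45 days ✓; grade P4 < P5 ✗ → not eligible.
Paid Family Leave — service 1800 days ≥ 120 days ✓; dept Marketing ✗ → not eligible.
Adoption Assistance — status full-time ✗ (requires part-time) → not eligible.
Dependent Care FSA — status full-time ✓; service 1800 days ≥ 120 days ✓; age 30 ≥ 18 ✓ → eligible.
Short-Term Disability — status full-time ✓ (not excluded); dept Marketing ✗ → not eligible.

Dependent Care FSA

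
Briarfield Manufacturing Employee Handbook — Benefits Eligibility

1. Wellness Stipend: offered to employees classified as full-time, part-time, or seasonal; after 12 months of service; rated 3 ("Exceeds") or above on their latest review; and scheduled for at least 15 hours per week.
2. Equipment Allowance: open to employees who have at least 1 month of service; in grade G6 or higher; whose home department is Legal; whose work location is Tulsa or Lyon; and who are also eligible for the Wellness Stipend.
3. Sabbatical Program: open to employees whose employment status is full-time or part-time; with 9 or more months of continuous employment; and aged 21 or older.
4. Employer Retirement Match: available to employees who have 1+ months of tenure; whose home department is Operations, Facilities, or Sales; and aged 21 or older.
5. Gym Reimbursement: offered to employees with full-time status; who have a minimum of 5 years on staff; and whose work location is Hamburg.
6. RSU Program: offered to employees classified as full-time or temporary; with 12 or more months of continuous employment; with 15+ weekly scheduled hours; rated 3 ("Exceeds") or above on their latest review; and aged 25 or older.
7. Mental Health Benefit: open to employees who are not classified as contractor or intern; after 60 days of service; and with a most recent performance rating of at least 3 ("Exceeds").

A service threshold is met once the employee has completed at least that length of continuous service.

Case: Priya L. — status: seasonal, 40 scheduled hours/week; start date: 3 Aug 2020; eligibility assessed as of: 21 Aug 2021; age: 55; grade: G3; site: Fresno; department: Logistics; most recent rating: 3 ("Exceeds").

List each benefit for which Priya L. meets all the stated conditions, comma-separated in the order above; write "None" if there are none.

Service from 3 Aug 2020 to 21 Aug 2021: 383 days.
Wellness Stipend — status seasonal ✓; service 383 days ≥ 12 months (≈360 days) ✓; rating 3 ≥ 3 ✓; 40 hrs/wk ≥ 15 ✓ → eligible.
Equipment Allowance — service 383 days ≥ 1 month (≈30 days) ✓; grade G3 < G6 ✗ → not eligible.
Sabbatical Program — status seasonal ✗ (requires full-time or part-time) → not eligible.
Employer Retirement Match — service 383 days ≥ 1 month (≈30 days) ✓; dept Logistics ✗ → not eligible.
Gym Reimbursement — status seasonal ✗ (requires full-time) → not eligible.
RSU Program — status seasonal ✗ (requires full-time or temporary) → not eligible.
Mental Health Benefit — status seasonal ✓ (not excluded); service 383 days ≥ 60 days ✓; rating 3 ≥ 3 ✓ → eligible.

Wellness Stipend, Mental Health Benefit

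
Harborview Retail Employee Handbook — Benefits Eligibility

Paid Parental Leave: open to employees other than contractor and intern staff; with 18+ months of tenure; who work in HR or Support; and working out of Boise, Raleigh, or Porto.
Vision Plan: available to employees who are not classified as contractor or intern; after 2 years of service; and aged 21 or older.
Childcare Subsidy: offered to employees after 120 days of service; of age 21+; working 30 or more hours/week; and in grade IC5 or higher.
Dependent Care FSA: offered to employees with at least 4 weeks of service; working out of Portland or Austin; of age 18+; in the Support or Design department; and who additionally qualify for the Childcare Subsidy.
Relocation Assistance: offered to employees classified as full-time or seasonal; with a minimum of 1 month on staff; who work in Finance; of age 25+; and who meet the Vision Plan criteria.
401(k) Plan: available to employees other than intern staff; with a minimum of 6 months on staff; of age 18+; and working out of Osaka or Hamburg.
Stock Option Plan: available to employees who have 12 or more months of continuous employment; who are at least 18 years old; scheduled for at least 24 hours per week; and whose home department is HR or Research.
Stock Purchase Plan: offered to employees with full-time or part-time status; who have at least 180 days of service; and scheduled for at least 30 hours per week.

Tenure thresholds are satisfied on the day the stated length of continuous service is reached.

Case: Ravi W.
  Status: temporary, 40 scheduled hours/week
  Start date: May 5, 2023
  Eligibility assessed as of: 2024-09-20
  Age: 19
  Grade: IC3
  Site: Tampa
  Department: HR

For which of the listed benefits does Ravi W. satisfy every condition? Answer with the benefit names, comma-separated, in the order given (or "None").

Service from May 5, 2023 to 2024-09-20: 504 days.
Paid Parental Leave — status temporary ✓ (not excluded); service 504 days < 18 months (≈540 days) ✗ → not eligible.
Vision Plan — status temporary ✓ (not excluded); service 504 days < 2 years (≈730 days) ✗ → not eligible.
Childcare Subsidy — service 504 days ≥ 120 days ✓; age 19 < 21 ✗ → not eligible.
Dependent Care FSA — service 504 days ≥ 4 weeks (≈28 days) ✓; site Tampa ✗ (not Portland or Austin) → not eligible.
Relocation Assistance — status temporary ✗ (requires full-time or seasonal) → not eligible.
401(k) Plan — status temporary ✓ (not excluded); service 504 days ≥ 6 months (≈180 days) ✓; age 19 ≥ 18 ✓; site Tampa ✗ (not Osaka or Hamburg) → not eligible.
Stock Option Plan — service 504 days ≥ 12 months (≈360 days) ✓; age 19 ≥ 18 ✓; 40 hrs/wk ≥ 24 ✓; dept HR ✓ → eligible.
Stock Purchase Plan — status temporary ✗ (requires full-time or part-time) → not eligible.

Stock Option Plan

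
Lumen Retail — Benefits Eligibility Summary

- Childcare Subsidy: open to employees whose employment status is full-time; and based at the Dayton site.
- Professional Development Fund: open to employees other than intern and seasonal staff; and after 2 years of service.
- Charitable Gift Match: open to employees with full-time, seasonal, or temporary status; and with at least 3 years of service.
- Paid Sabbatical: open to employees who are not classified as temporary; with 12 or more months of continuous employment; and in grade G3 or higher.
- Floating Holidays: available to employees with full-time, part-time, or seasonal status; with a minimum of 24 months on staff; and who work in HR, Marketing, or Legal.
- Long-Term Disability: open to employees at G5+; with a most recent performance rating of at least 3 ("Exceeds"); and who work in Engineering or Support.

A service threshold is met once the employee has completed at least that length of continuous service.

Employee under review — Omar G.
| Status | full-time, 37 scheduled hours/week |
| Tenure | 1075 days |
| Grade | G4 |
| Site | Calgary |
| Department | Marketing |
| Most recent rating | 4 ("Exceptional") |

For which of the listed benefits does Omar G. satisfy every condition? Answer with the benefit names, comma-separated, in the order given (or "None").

Childcare Subsidy — status full-time ✓; site Calgary ✗ (not Dayton) → not eligible.
Professional Development Fund — status full-time ✓ (not excluded); service 1075 days ≥ 2 years (≈730 days) ✓ → eligible.
Charitable Gift Match — status full-time ✓; service 1075 days < 3 years (≈1095 days) ✗ → not eligible.
Paid Sabbatical — status full-time ✓ (not excluded); service 1075 days ≥ 12 months (≈360 days) ✓; grade G4 ≥ G3 ✓ → eligible.
Floating Holidays — status full-time ✓; service 1075 days ≥ 24 months (≈720 days) ✓; dept Marketing ✓ → eligible.
Long-Term Disability — grade G4 < G5 ✗ → not eligible.

Professional Development Fund, Paid Sabbatical, Floating Holidays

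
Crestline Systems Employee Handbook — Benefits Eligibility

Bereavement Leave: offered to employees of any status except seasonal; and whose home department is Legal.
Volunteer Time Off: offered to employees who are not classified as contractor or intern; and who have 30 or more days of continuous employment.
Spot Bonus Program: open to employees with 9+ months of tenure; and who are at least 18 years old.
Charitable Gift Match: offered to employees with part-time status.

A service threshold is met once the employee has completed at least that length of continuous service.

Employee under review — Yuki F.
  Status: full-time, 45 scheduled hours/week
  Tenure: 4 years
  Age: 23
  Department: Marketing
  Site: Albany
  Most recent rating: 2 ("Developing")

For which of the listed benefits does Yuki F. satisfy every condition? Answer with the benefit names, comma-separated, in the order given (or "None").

Volunteer Time Off, Spot Bonus Program

Bereavement Leave — status full-time ✓ (not excluded); dept Marketing ✗ → not eligible.
Volunteer Time Off — status full-time ✓ (not excluded); service 4 years ≥ 30 days ✓ → eligible.
Spot Bonus Program — service 4 years ≥ 9 months (≈270 days) ✓; age 23 ≥ 18 ✓ → eligible.
Charitable Gift Match — status full-time ✗ (requires part-time) → not eligible.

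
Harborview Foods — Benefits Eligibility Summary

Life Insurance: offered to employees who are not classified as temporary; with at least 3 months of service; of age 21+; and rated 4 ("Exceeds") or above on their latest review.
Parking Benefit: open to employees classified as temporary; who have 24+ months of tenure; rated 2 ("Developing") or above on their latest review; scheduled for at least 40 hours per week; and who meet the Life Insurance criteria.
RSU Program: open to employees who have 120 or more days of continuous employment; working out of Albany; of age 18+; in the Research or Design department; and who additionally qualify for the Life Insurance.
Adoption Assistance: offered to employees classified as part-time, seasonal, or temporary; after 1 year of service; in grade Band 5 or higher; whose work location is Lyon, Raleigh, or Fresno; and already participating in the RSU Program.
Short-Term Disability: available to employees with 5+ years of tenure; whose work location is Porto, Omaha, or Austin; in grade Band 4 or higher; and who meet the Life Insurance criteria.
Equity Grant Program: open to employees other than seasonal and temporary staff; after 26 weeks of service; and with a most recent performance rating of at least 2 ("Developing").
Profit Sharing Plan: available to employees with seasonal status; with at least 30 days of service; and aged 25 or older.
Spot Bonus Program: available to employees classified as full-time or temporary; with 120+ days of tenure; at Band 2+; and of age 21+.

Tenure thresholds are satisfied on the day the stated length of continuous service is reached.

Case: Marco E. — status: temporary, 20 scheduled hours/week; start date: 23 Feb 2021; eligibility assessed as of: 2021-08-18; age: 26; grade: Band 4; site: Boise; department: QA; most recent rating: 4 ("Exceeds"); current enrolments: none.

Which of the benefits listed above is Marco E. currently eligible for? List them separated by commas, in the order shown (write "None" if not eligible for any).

Spot Bonus Program

Service from 23 Feb 2021 to 2021-08-18: 176 days.
Life Insurance — status temporary ✗ (excluded) → not eligible.
Parking Benefit — status temporary ✓; service 176 days < 24 months (≈720 days) ✗ → not eligible.
RSU Program — service 176 days ≥ 120 days ✓; site Boise ✗ (not Albany) → not eligible.
Adoption Assistance — status temporary ✓; service 176 days < 1 year (≈365 days) ✗ → not eligible.
Short-Term Disability — service 176 days < 5 years (≈1825 days) ✗ → not eligible.
Equity Grant Program — status temporary ✗ (excluded) → not eligible.
Profit Sharing Plan — status temporary ✗ (requires seasonal) → not eligible.
Spot Bonus Program — status temporary ✓; service 176 days ≥ 120 days ✓; grade Band 4 ≥ Band 2 ✓; age 26 ≥ 21 ✓ → eligible.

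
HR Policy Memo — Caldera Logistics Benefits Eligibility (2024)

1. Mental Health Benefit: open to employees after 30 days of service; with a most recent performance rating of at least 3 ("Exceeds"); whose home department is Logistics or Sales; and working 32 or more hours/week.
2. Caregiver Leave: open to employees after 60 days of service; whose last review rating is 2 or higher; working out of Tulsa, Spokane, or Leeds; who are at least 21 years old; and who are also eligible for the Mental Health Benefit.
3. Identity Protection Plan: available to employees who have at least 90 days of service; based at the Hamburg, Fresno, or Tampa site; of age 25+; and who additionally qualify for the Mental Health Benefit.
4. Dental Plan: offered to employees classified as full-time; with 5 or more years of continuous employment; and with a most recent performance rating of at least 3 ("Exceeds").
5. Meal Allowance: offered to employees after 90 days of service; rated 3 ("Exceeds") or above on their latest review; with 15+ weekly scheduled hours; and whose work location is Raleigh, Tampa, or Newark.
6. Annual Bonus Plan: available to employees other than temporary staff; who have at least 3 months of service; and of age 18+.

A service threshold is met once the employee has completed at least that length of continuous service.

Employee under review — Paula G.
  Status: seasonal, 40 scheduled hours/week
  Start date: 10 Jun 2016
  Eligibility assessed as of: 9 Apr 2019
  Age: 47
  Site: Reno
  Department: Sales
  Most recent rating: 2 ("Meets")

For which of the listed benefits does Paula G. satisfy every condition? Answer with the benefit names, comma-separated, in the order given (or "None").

Service from 10 Jun 2016 to 9 Apr 2019: 1033 days.
Mental Health Benefit — service 1033 days ≥ 30 days ✓; rating 2 < 3 ✗ → not eligible.
Caregiver Leave — service 1033 days ≥ 60 days ✓; rating 2 ≥ 2 ✓; site Reno ✗ (not Tulsa, Spokane, or Leeds) → not eligible.
Identity Protection Plan — service 1033 days ≥ 90 days ✓; site Reno ✗ (not Hamburg, Fresno, or Tampa) → not eligible.
Dental Plan — status seasonal ✗ (requires full-time) → not eligible.
Meal Allowance — service 1033 days ≥ 90 days ✓; rating 2 < 3 ✗ → not eligible.
Annual Bonus Plan — status seasonal ✓ (not excluded); service 1033 days ≥ 3 months (≈90 days) ✓; age 47 ≥ 18 ✓ → eligible.

Annual Bonus Plan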